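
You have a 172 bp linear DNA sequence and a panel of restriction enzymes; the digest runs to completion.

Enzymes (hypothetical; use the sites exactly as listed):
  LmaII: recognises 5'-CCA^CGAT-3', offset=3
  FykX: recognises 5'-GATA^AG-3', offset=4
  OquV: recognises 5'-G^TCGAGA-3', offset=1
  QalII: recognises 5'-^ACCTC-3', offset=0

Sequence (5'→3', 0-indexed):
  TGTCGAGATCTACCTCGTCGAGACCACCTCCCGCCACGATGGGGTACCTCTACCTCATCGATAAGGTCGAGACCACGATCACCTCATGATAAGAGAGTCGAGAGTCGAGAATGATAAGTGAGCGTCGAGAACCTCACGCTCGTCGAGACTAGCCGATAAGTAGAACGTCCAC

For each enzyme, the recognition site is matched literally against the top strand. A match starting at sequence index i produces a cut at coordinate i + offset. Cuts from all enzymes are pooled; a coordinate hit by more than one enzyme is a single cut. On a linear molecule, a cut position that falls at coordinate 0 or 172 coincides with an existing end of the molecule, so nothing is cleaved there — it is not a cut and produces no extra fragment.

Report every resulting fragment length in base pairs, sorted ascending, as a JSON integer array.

[2,3,5,6,6,6,6,7,8,8,9,9,9,11,11,12,12,12,14,16]

Site scan:
  LmaII CCACGAT/3: at [33, 72] ⇒ [36, 75]
  FykX GATAAG/4: at [59, 87, 112, 154] ⇒ [63, 91, 116, 158]
  OquV GTCGAGA/1: at [1, 16, 65, 96, 103, 123, 141] ⇒ [2, 17, 66, 97, 104, 124, 142]
  QalII ACCTC/0: at [11, 25, 45, 51, 80, 130] ⇒ [11, 25, 45, 51, 80, 130]

Pooled cuts: [2, 11, 17, 25, 36, 45, 51, 63, 66, 75, 80, 91, 97, 104, 116, 124, 130, 142, 158]

Fragments:
  [0,2): 2 bp
  [2,11): 9 bp
  [11,17): 6 bp
  [17,25): 8 bp
  [25,36): 11 bp
  [36,45): 9 bp
  [45,51): 6 bp
  [51,63): 12 bp
  [63,66): 3 bp
  [66,75): 9 bp
  [75,80): 5 bp
  [80,91): 11 bp
  [91,97): 6 bp
  [97,104): 7 bp
  [104,116): 12 bp
  [116,124): 8 bp
  [124,130): 6 bp
  [130,142): 12 bp
  [142,158): 16 bp
  [158,172): 14 bp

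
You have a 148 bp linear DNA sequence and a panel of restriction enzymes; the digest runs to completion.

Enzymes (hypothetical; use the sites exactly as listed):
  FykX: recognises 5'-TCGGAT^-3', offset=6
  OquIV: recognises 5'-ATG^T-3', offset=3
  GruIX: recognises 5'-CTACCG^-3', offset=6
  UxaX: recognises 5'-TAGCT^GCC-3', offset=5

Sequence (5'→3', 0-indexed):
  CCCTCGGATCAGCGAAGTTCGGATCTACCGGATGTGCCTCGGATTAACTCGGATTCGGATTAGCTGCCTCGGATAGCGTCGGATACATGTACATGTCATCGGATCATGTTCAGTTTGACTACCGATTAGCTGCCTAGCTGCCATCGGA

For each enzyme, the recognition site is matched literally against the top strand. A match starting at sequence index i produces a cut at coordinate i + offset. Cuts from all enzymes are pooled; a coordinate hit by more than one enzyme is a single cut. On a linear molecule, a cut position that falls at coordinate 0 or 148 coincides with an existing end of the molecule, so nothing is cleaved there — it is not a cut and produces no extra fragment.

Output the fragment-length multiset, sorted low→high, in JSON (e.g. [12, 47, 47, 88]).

Scan for sites:
  FykX TCGGAT/6: at [3, 18, 38, 48, 54, 68, 78, 98] ⇒ [9, 24, 44, 54, 60, 74, 84, 104]
  OquIV ATGT/3: at [31, 86, 92, 105] ⇒ [34, 89, 95, 108]
  GruIX CTACCG/6: at [24, 118] ⇒ [30, 124]
  UxaX TAGCTGCC/5: at [60, 126, 134] ⇒ [65, 131, 139]

Pooled cuts: [9, 24, 30, 34, 44, 54, 60, 65, 74, 84, 89, 95, 104, 108, 124, 131, 139]

Fragments:
  [0,9): 9 bp
  [9,24): 15 bp
  [24,30): 6 bp
  [30,34): 4 bp
  [34,44): 10 bp
  [44,54): 10 bp
  [54,60): 6 bp
  [60,65): 5 bp
  [65,74): 9 bp
  [74,84): 10 bp
  [84,89): 5 bp
  [89,95): 6 bp
  [95,104): 9 bp
  [104,108): 4 bp
  [108,124): 16 bp
  [124,131): 7 bp
  [131,139): 8 bp
  [139,148): 9 bp

[4,4,5,5,6,6,6,7,8,9,9,9,9,10,10,10,15,16]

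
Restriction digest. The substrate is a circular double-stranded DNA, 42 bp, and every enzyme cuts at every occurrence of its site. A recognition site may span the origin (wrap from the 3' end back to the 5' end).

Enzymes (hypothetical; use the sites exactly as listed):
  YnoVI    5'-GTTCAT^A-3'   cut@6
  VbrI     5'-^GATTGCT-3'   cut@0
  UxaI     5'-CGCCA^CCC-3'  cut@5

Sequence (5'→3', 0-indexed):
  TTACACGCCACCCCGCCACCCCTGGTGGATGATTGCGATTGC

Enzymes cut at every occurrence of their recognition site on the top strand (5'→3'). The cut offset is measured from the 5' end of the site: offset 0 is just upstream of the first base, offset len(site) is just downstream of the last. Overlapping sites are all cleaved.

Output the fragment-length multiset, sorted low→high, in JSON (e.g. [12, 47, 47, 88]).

[8,16,18]

Per-enzyme occurrences:
  YnoVI (GTTCATA, off=6): no sites
  VbrI GATTGCT/0: at [36] ⇒ [36]
  UxaI CGCCACCC/5: at [5, 13] ⇒ [10, 18]

All cut coordinates (distinct, sorted): [10, 18, 36]

Fragments:
  10→18: 8 bp
  18→36: 18 bp
  36→10 (wrap): 42-36+10 = 16 bp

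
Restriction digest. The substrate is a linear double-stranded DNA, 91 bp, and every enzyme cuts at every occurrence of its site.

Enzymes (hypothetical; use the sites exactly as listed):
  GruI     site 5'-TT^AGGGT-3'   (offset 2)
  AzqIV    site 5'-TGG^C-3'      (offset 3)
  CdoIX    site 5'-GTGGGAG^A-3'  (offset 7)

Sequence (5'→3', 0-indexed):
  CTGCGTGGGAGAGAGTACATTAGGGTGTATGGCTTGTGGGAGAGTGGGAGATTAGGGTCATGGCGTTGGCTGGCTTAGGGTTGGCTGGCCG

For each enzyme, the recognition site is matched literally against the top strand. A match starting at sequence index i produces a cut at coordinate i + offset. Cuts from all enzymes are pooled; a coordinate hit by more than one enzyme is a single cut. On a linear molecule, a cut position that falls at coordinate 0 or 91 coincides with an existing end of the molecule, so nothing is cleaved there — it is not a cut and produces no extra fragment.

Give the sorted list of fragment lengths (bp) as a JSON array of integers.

Per-enzyme occurrences:
  GruI TTAGGGT/2: at [19, 51, 74] ⇒ [21, 53, 76]
  AzqIV TGGC/3: at [29, 60, 66, 70, 81, 85] ⇒ [32, 63, 69, 73, 84, 88]
  CdoIX GTGGGAGA/7: at [4, 35, 43] ⇒ [11, 42, 50]

Pooled cuts: [11, 21, 32, 42, 50, 53, 63, 69, 73, 76, 84, 88]

Fragment lengths:
  [0,11): 11 bp
  [11,21): 10 bp
  [21,32): 11 bp
  [32,42): 10 bp
  [42,50): 8 bp
  [50,53): 3 bp
  [53,63): 10 bp
  [63,69): 6 bp
  [69,73): 4 bp
  [73,76): 3 bp
  [76,84): 8 bp
  [84,88): 4 bp
  [88,91): 3 bp

[3,3,3,4,4,6,8,8,10,10,10,11,11]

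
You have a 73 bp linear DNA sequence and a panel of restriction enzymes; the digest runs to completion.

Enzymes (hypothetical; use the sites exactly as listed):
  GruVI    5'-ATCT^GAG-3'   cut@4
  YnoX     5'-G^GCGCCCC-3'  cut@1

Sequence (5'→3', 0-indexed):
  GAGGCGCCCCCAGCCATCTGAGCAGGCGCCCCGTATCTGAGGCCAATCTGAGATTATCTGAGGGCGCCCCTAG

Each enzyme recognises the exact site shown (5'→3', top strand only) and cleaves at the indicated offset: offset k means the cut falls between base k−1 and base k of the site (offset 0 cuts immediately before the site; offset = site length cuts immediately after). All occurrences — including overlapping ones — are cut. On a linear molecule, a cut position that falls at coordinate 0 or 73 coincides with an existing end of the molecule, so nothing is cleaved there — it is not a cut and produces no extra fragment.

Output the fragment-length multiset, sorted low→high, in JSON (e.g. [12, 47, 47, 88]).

Site scan:
  GruVI ATCTGAG/4: at [15, 34, 45, 55] ⇒ [19, 38, 49, 59]
  YnoX GGCGCCCC/1: at [2, 24, 62] ⇒ [3, 25, 63]

All cut coordinates (distinct, sorted): [3, 19, 25, 38, 49, 59, 63]

Fragments:
  [0,3): 3 bp
  [3,19): 16 bp
  [19,25): 6 bp
  [25,38): 13 bp
  [38,49): 11 bp
  [49,59): 10 bp
  [59,63): 4 bp
  [63,73): 10 bp

[3,4,6,10,10,11,13,16]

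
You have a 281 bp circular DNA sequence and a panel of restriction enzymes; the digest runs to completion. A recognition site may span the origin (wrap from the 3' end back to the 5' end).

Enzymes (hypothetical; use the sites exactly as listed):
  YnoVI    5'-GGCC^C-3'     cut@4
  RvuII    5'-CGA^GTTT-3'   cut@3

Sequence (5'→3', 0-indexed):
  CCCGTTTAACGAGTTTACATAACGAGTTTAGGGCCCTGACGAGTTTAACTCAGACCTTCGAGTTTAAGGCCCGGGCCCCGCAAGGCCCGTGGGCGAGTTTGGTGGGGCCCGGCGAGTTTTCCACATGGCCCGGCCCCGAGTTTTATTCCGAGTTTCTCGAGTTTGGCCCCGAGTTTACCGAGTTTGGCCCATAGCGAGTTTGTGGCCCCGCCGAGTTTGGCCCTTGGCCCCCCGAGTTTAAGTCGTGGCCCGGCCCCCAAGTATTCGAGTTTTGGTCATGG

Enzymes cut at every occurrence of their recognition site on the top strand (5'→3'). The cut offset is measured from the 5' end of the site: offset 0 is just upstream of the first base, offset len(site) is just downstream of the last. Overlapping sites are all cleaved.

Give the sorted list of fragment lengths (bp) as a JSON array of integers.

[4,4,5,5,6,6,6,7,7,7,8,8,8,8,9,9,9,10,10,10,10,10,12,13,13,13,15,15,15,19]

Scan for sites:
  YnoVI (GGCCC, off=4): starts [31, 67, 73, 83, 105, 126, 131, 164, 185, 203, 218, 225, 246, 251, 279] → cuts [2, 35, 71, 77, 87, 109, 130, 135, 168, 189, 207, 222, 229, 250, 255]
  RvuII (CGAGTTT, off=3): starts [9, 22, 39, 58, 93, 112, 136, 148, 157, 169, 178, 194, 211, 232, 265] → cuts [12, 25, 42, 61, 96, 115, 139, 151, 160, 172, 181, 197, 214, 235, 268]

All cut coordinates (distinct, sorted): [2, 12, 25, 35, 42, 61, 71, 77, 87, 96, 109, 115, 130, 135, 139, 151, 160, 168, 172, 181, 189, 197, 207, 214, 222, 229, 235, 250, 255, 268]

Fragments:
  2→12: 10 bp
  12→25: 13 bp
  25→35: 10 bp
  35→42: 7 bp
  42→61: 19 bp
  61→71: 10 bp
  71→77: 6 bp
  77→87: 10 bp
  87→96: 9 bp
  96→109: 13 bp
  109→115: 6 bp
  115→130: 15 bp
  130→135: 5 bp
  135→139: 4 bp
  139→151: 12 bp
  151→160: 9 bp
  160→168: 8 bp
  168→172: 4 bp
  172→181: 9 bp
  181→189: 8 bp
  189→197: 8 bp
  197→207: 10 bp
  207→214: 7 bp
  214→222: 8 bp
  222→229: 7 bp
  229→235: 6 bp
  235→250: 15 bp
  250→255: 5 bp
  255→268: 13 bp
  268→2 (wrap): 281-268+2 = 15 bp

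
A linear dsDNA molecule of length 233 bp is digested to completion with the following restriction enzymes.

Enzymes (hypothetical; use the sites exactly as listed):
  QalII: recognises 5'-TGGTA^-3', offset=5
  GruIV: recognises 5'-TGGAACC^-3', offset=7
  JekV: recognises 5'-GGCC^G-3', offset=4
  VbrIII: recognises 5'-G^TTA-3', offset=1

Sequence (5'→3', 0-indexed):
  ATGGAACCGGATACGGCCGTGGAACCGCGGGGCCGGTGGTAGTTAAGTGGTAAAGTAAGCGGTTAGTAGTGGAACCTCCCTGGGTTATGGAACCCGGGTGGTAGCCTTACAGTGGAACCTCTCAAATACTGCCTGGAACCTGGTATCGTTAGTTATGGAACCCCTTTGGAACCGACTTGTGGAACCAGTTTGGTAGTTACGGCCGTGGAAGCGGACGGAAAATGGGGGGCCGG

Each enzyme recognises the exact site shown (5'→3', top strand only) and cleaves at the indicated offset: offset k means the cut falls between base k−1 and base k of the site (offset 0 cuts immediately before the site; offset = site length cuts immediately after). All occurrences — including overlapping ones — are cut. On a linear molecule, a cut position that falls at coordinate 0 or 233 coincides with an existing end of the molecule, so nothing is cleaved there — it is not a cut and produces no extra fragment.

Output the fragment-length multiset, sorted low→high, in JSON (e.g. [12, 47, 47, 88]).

Site scan:
  QalII TGGTA/5: at [36, 47, 98, 140, 190] ⇒ [41, 52, 103, 145, 195]
  GruIV TGGAACC/7: at [1, 19, 69, 87, 112, 133, 155, 166, 179] ⇒ [8, 26, 76, 94, 119, 140, 162, 173, 186]
  JekV GGCCG/4: at [14, 30, 200, 227] ⇒ [18, 34, 204, 231]
  VbrIII GTTA/1: at [41, 61, 83, 147, 151, 195] ⇒ [42, 62, 84, 148, 152, 196]

All cut coordinates (distinct, sorted): [8, 18, 26, 34, 41, 42, 52, 62, 76, 84, 94, 103, 119, 140, 145, 148, 152, 162, 173, 186, 195, 196, 204, 231]

Fragment lengths:
  [0,8): 8 bp
  [8,18): 10 bp
  [18,26): 8 bp
  [26,34): 8 bp
  [34,41): 7 bp
  [41,42): 1 bp
  [42,52): 10 bp
  [52,62): 10 bp
  [62,76): 14 bp
  [76,84): 8 bp
  [84,94): 10 bp
  [94,103): 9 bp
  [103,119): 16 bp
  [119,140): 21 bp
  [140,145): 5 bp
  [145,148): 3 bp
  [148,152): 4 bp
  [152,162): 10 bp
  [162,173): 11 bp
  [173,186): 13 bp
  [186,195): 9 bp
  [195,196): 1 bp
  [196,204): 8 bp
  [204,231): 27 bp
  [231,233): 2 bp

[1,1,2,3,4,5,7,8,8,8,8,8,9,9,10,10,10,10,10,11,13,14,16,21,27]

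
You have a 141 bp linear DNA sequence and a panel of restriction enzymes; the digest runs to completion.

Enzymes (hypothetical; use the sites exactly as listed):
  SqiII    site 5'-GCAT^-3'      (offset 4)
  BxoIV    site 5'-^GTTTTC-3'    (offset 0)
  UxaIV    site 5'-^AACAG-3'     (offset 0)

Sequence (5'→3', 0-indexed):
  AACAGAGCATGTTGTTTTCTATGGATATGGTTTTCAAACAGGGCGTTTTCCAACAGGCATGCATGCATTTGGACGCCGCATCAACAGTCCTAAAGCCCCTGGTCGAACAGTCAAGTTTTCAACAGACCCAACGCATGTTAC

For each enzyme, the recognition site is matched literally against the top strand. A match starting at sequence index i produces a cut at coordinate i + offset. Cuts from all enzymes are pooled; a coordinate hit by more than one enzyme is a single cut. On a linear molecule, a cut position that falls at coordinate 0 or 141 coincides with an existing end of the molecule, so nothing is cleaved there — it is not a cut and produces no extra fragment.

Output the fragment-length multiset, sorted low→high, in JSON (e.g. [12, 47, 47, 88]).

Per-enzyme occurrences:
  SqiII GCAT/4: at [6, 56, 60, 64, 77, 132] ⇒ [10, 60, 64, 68, 81, 136]
  BxoIV GTTTTC/0: at [13, 29, 44, 114] ⇒ [13, 29, 44, 114]
  UxaIV AACAG/0: at [0, 36, 51, 82, 105, 120] ⇒ [36, 51, 82, 105, 120] (position 0 is a terminus of the linear molecule — no cut)

All cut coordinates (distinct, sorted): [10, 13, 29, 36, 44, 51, 60, 64, 68, 81, 82, 105, 114, 120, 136]

Fragment lengths:
  [0,10): 10 bp
  [10,13): 3 bp
  [13,29): 16 bp
  [29,36): 7 bp
  [36,44): 8 bp
  [44,51): 7 bp
  [51,60): 9 bp
  [60,64): 4 bp
  [64,68): 4 bp
  [68,81): 13 bp
  [81,82): 1 bp
  [82,105): 23 bp
  [105,114): 9 bp
  [114,120): 6 bp
  [120,136): 16 bp
  [136,141): 5 bp

[1,3,4,4,5,6,7,7,8,9,9,10,13,16,16,23]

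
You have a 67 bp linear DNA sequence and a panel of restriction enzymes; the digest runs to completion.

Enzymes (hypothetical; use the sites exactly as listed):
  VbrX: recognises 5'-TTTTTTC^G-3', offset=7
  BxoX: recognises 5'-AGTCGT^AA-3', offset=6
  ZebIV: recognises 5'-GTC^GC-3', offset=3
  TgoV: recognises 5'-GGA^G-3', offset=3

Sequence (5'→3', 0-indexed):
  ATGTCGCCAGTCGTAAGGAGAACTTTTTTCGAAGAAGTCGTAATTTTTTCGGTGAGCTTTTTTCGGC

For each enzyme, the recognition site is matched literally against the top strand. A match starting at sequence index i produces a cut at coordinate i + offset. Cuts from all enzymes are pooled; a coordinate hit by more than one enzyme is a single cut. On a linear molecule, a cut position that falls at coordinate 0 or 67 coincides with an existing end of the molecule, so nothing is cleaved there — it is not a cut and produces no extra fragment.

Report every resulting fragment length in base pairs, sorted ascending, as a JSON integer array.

Per-enzyme occurrences:
  VbrX (TTTTTTCG, off=7): starts [23, 43, 57] → cuts [30, 50, 64]
  BxoX (AGTCGTAA, off=6): starts [8, 35] → cuts [14, 41]
  ZebIV (GTCGC, off=3): starts [2] → cuts [5]
  TgoV (GGAG, off=3): starts [16] → cuts [19]

All cut coordinates (distinct, sorted): [5, 14, 19, 30, 41, 50, 64]

Fragments:
  [0,5): 5 bp
  [5,14): 9 bp
  [14,19): 5 bp
  [19,30): 11 bp
  [30,41): 11 bp
  [41,50): 9 bp
  [50,64): 14 bp
  [64,67): 3 bp

[3,5,5,9,9,11,11,14]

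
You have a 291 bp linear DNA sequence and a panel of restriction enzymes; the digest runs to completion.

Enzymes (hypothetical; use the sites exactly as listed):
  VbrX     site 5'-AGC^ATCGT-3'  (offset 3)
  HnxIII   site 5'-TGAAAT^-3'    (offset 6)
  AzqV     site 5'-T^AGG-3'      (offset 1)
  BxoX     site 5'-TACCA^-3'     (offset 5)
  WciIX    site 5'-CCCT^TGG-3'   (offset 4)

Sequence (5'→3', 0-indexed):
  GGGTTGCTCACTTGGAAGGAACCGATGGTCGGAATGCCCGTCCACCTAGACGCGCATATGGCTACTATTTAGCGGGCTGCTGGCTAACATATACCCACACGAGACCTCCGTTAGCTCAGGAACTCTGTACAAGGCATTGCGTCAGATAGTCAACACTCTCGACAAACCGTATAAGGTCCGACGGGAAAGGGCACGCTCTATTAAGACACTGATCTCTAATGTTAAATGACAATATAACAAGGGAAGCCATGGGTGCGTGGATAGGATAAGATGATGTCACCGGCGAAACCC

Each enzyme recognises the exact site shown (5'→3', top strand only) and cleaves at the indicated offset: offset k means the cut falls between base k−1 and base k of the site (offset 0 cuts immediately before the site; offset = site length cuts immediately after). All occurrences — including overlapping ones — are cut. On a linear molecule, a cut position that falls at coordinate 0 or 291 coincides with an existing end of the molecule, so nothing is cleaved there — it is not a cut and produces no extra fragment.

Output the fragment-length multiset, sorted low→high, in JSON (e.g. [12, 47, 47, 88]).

[29,262]

Scan for sites:
  VbrX (AGCATCGT, off=3): no sites
  HnxIII (TGAAAT, off=6): no sites
  AzqV (TAGG, off=1): starts [261] → cuts [262]
  BxoX (TACCA, off=5): no sites
  WciIX (CCCTTGG, off=4): no sites

Pooled cuts: [262]

Fragments:
  [0,262): 262 bp
  [262,291): 29 bp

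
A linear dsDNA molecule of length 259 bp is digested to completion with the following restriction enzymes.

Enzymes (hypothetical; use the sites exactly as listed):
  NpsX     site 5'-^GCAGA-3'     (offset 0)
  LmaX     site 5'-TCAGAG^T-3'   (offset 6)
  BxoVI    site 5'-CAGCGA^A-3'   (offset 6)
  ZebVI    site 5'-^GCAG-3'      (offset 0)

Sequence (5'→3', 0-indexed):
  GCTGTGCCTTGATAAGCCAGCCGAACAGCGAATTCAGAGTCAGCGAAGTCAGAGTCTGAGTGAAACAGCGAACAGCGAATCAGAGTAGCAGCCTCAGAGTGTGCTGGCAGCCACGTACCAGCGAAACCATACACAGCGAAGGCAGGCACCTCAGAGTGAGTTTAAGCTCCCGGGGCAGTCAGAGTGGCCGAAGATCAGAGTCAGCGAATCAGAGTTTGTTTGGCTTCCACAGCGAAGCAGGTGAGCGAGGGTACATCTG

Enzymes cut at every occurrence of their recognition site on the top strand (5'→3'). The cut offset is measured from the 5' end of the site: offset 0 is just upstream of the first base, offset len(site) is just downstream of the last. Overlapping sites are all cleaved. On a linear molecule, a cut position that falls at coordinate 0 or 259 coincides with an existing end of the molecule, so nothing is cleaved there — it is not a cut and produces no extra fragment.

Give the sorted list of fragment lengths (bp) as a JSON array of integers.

Site scan:
  NpsX (GCAGA, off=0): no sites
  LmaX (TCAGAGT, off=6): starts [33, 48, 79, 93, 150, 178, 194, 208] → cuts [39, 54, 85, 99, 156, 184, 200, 214]
  BxoVI (CAGCGAA, off=6): starts [25, 40, 65, 72, 118, 133, 201, 229] → cuts [31, 46, 71, 78, 124, 139, 207, 235]
  ZebVI (GCAG, off=0): starts [87, 106, 141, 174, 236] → cuts [87, 106, 141, 174, 236]

Pooled cuts: [31, 39, 46, 54, 71, 78, 85, 87, 99, 106, 124, 139, 141, 156, 174, 184, 200, 207, 214, 235, 236]

Fragment lengths:
  [0,31): 31 bp
  [31,39): 8 bp
  [39,46): 7 bp
  [46,54): 8 bp
  [54,71): 17 bp
  [71,78): 7 bp
  [78,85): 7 bp
  [85,87): 2 bp
  [87,99): 12 bp
  [99,106): 7 bp
  [106,124): 18 bp
  [124,139): 15 bp
  [139,141): 2 bp
  [141,156): 15 bp
  [156,174): 18 bp
  [174,184): 10 bp
  [184,200): 16 bp
  [200,207): 7 bp
  [207,214): 7 bp
  [214,235): 21 bp
  [235,236): 1 bp
  [236,259): 23 bp

[1,2,2,7,7,7,7,7,7,8,8,10,12,15,15,16,17,18,18,21,23,31]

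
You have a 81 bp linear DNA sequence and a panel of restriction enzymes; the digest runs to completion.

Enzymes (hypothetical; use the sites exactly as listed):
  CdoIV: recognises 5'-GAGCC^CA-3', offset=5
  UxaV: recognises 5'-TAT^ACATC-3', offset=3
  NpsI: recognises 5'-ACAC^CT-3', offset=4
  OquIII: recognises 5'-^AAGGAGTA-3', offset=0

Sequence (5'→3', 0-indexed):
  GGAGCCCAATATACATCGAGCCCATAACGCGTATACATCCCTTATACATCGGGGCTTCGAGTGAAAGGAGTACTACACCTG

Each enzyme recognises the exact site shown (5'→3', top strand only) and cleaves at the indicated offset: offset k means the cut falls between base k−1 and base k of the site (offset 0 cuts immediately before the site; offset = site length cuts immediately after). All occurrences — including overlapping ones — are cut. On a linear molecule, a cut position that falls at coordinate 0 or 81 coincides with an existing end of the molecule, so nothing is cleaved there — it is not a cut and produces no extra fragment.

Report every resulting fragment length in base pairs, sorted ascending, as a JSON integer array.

[3,6,6,10,11,12,14,19]

Site scan:
  CdoIV GAGCCCA/5: at [1, 17] ⇒ [6, 22]
  UxaV TATACATC/3: at [9, 31, 42] ⇒ [12, 34, 45]
  NpsI ACACCT/4: at [74] ⇒ [78]
  OquIII AAGGAGTA/0: at [64] ⇒ [64]

All cut coordinates (distinct, sorted): [6, 12, 22, 34, 45, 64, 78]

Fragments:
  [0,6): 6 bp
  [6,12): 6 bp
  [12,22): 10 bp
  [22,34): 12 bp
  [34,45): 11 bp
  [45,64): 19 bp
  [64,78): 14 bp
  [78,81): 3 bp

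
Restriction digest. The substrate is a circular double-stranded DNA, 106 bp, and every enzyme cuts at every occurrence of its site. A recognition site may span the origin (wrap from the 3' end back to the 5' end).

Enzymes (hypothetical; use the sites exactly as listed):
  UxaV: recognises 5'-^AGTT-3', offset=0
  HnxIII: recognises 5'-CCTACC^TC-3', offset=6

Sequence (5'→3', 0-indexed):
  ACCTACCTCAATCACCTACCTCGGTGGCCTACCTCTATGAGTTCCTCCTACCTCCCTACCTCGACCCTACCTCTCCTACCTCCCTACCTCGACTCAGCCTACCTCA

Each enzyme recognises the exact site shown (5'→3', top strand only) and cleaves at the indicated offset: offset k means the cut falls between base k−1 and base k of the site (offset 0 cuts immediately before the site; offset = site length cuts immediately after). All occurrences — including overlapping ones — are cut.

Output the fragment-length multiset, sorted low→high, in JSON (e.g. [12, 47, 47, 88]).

[6,8,8,9,10,11,13,13,13,15]

Site scan:
  UxaV AGTT/0: at [39] ⇒ [39]
  HnxIII CCTACCTC/6: at [1, 14, 27, 46, 54, 65, 74, 82, 97] ⇒ [7, 20, 33, 52, 60, 71, 80, 88, 103]

Pooled cuts: [7, 20, 33, 39, 52, 60, 71, 80, 88, 103]

Fragment lengths:
  7→20: 13 bp
  20→33: 13 bp
  33→39: 6 bp
  39→52: 13 bp
  52→60: 8 bp
  60→71: 11 bp
  71→80: 9 bp
  80→88: 8 bp
  88→103: 15 bp
  103→7 (wrap): 106-103+7 = 10 bp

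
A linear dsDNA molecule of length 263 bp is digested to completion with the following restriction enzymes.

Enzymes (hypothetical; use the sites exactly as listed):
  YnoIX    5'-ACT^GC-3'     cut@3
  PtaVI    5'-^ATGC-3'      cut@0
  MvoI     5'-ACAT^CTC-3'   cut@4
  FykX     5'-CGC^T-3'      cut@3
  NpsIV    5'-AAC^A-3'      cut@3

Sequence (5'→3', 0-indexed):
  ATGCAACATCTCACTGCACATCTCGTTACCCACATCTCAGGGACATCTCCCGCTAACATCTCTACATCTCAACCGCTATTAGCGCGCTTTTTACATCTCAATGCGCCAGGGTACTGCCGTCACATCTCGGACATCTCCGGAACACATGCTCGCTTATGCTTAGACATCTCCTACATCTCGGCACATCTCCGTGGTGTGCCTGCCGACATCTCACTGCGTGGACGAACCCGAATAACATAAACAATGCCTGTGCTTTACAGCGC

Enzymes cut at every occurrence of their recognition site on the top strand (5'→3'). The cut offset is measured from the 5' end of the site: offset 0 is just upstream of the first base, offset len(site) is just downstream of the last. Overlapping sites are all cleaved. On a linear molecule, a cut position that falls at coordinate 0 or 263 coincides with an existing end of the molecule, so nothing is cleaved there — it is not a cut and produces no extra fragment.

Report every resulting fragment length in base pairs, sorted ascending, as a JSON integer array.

Per-enzyme occurrences:
  YnoIX ACTGC/3: at [12, 112, 212] ⇒ [15, 115, 215]
  PtaVI ATGC/0: at [0, 100, 145, 155, 243] ⇒ [100, 145, 155, 243] (position 0 is a terminus of the linear molecule — no cut)
  MvoI ACATCTC/4: at [5, 17, 31, 42, 55, 63, 92, 121, 130, 163, 172, 182, 205] ⇒ [9, 21, 35, 46, 59, 67, 96, 125, 134, 167, 176, 186, 209]
  FykX CGCT/3: at [50, 73, 84, 150] ⇒ [53, 76, 87, 153]
  NpsIV AACA/3: at [4, 54, 140, 233, 239] ⇒ [7, 57, 143, 236, 242]

All cut coordinates (distinct, sorted): [7, 9, 15, 21, 35, 46, 53, 57, 59, 67, 76, 87, 96, 100, 115, 125, 134, 143, 145, 153, 155, 167, 176, 186, 209, 215, 236, 242, 243]

Fragments:
  [0,7): 7 bp
  [7,9): 2 bp
  [9,15): 6 bp
  [15,21): 6 bp
  [21,35): 14 bp
  [35,46): 11 bp
  [46,53): 7 bp
  [53,57): 4 bp
  [57,59): 2 bp
  [59,67): 8 bp
  [67,76): 9 bp
  [76,87): 11 bp
  [87,96): 9 bp
  [96,100): 4 bp
  [100,115): 15 bp
  [115,125): 10 bp
  [125,134): 9 bp
  [134,143): 9 bp
  [143,145): 2 bp
  [145,153): 8 bp
  [153,155): 2 bp
  [155,167): 12 bp
  [167,176): 9 bp
  [176,186): 10 bp
  [186,209): 23 bp
  [209,215): 6 bp
  [215,236): 21 bp
  [236,242): 6 bp
  [242,243): 1 bp
  [243,263): 20 bp

[1,2,2,2,2,4,4,6,6,6,6,7,7,8,8,9,9,9,9,9,10,10,11,11,12,14,15,20,21,23]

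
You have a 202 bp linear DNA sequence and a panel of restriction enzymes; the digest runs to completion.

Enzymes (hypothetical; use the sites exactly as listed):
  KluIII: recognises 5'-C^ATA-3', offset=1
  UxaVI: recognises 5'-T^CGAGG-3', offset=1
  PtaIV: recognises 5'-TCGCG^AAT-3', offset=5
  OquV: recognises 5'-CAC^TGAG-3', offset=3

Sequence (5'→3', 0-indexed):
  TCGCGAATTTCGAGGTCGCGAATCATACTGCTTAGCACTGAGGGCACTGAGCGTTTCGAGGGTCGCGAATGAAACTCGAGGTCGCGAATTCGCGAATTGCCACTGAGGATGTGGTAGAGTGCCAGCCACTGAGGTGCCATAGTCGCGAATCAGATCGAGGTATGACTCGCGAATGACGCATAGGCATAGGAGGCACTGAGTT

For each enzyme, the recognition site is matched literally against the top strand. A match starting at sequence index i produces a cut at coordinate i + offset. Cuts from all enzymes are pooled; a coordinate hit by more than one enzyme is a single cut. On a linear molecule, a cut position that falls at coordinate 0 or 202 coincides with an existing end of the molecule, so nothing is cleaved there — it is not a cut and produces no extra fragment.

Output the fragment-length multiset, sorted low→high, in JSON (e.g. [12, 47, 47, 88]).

[4,5,5,6,6,8,8,8,9,9,9,9,9,9,10,10,11,11,14,16,26]

Per-enzyme occurrences:
  KluIII CATA/1: at [23, 137, 178, 184] ⇒ [24, 138, 179, 185]
  UxaVI TCGAGG/1: at [9, 55, 75, 154] ⇒ [10, 56, 76, 155]
  PtaIV TCGCGAAT/5: at [0, 15, 62, 81, 89, 142, 166] ⇒ [5, 20, 67, 86, 94, 147, 171]
  OquV CACTGAG/3: at [35, 44, 100, 126, 193] ⇒ [38, 47, 103, 129, 196]

All cut coordinates (distinct, sorted): [5, 10, 20, 24, 38, 47, 56, 67, 76, 86, 94, 103, 129, 138, 147, 155, 171, 179, 185, 196]

Fragments:
  [0,5): 5 bp
  [5,10): 5 bp
  [10,20): 10 bp
  [20,24): 4 bp
  [24,38): 14 bp
  [38,47): 9 bp
  [47,56): 9 bp
  [56,67): 11 bp
  [67,76): 9 bp
  [76,86): 10 bp
  [86,94): 8 bp
  [94,103): 9 bp
  [103,129): 26 bp
  [129,138): 9 bp
  [138,147): 9 bp
  [147,155): 8 bp
  [155,171): 16 bp
  [171,179): 8 bp
  [179,185): 6 bp
  [185,196): 11 bp
  [196,202): 6 bp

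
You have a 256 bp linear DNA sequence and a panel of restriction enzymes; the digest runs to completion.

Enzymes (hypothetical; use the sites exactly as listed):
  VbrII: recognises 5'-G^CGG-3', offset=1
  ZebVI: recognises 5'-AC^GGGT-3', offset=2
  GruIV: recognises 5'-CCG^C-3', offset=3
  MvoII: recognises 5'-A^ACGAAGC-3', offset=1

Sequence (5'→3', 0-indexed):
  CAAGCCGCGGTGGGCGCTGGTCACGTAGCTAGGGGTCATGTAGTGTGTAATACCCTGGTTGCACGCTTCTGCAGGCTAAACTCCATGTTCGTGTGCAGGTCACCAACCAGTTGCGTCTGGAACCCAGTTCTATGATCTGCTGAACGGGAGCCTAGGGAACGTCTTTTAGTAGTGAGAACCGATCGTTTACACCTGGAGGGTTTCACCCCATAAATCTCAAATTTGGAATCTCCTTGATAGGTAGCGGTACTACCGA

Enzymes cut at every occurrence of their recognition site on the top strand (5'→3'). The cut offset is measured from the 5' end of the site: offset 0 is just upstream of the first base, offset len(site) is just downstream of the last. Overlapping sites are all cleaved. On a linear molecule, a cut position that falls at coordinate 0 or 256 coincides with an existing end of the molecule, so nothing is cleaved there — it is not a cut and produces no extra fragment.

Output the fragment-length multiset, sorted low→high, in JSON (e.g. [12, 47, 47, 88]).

[7,12,237]

Scan for sites:
  VbrII (GCGG, off=1): starts [6, 243] → cuts [7, 244]
  ZebVI (ACGGGT, off=2): no sites
  GruIV (CCGC, off=3): starts [4] → cuts [7]
  MvoII (AACGAAGC, off=1): no sites

All cut coordinates (distinct, sorted): [7, 244]

Fragment lengths:
  [0,7): 7 bp
  [7,244): 237 bp
  [244,256): 12 bp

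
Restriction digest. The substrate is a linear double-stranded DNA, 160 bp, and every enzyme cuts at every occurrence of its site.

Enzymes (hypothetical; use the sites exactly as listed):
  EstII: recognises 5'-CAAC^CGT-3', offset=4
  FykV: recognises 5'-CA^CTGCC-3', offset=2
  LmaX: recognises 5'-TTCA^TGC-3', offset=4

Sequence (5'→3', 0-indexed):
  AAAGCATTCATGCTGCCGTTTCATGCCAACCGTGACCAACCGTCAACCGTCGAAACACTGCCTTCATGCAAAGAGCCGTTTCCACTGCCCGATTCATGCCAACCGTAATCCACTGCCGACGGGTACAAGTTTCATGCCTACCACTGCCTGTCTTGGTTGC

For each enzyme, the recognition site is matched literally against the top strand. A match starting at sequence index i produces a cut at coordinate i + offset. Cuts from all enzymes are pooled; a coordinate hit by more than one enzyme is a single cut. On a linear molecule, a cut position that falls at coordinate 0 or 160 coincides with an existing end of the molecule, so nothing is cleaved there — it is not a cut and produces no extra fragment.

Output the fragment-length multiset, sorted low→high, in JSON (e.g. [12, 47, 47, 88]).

[7,7,7,9,9,9,10,10,10,12,13,17,18,22]

Scan for sites:
  EstII (CAACCGT, off=4): starts [26, 36, 43, 99] → cuts [30, 40, 47, 103]
  FykV (CACTGCC, off=2): starts [55, 82, 110, 141] → cuts [57, 84, 112, 143]
  LmaX (TTCATGC, off=4): starts [6, 19, 62, 92, 130] → cuts [10, 23, 66, 96, 134]

Pooled cuts: [10, 23, 30, 40, 47, 57, 66, 84, 96, 103, 112, 134, 143]

Fragment lengths:
  [0,10): 10 bp
  [10,23): 13 bp
  [23,30): 7 bp
  [30,40): 10 bp
  [40,47): 7 bp
  [47,57): 10 bp
  [57,66): 9 bp
  [66,84): 18 bp
  [84,96): 12 bp
  [96,103): 7 bp
  [103,112): 9 bp
  [112,134): 22 bp
  [134,143): 9 bp
  [143,160): 17 bp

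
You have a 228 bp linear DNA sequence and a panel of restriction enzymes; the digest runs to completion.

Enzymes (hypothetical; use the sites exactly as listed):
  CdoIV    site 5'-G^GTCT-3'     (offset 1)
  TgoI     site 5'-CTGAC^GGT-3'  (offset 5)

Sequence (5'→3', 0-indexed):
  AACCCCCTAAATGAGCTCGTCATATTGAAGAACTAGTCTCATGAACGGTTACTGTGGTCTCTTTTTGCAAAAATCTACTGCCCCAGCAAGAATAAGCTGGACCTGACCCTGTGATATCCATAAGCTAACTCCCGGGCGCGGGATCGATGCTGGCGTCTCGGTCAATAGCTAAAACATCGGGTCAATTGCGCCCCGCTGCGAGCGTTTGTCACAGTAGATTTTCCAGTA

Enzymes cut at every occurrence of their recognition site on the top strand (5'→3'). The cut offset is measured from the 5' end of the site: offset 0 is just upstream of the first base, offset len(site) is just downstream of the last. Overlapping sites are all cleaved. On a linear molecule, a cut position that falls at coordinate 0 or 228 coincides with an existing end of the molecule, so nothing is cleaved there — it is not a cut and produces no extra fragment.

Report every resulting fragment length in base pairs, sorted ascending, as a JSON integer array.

Site scan:
  CdoIV GGTCT/1: at [55] ⇒ [56]
  TgoI (CTGACGGT, off=5): no sites

All cut coordinates (distinct, sorted): [56]

Fragments:
  [0,56): 56 bp
  [56,228): 172 bp

[56,172]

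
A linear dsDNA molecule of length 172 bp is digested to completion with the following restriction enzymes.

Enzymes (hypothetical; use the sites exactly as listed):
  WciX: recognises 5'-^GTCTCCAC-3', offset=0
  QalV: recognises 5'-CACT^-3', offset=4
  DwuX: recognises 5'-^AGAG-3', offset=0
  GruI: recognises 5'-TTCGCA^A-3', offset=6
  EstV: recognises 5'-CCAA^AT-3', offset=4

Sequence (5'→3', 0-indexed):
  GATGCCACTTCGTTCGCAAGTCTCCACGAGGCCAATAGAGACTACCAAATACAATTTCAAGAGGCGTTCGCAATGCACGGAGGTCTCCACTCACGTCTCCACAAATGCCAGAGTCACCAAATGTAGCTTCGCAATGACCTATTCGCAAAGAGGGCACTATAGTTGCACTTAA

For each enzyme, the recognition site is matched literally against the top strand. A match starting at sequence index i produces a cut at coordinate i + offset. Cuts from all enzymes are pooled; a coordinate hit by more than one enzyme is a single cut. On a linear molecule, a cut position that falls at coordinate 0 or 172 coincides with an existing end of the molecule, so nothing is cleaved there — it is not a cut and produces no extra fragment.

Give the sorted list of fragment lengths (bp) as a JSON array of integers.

[1,1,3,3,9,9,9,10,10,11,11,11,12,13,13,14,15,17]

Per-enzyme occurrences:
  WciX GTCTCCAC/0: at [19, 82, 94] ⇒ [19, 82, 94]
  QalV CACT/4: at [5, 87, 154, 165] ⇒ [9, 91, 158, 169]
  DwuX AGAG/0: at [36, 59, 109, 148] ⇒ [36, 59, 109, 148]
  GruI TTCGCAA/6: at [12, 66, 127, 141] ⇒ [18, 72, 133, 147]
  EstV CCAAAT/4: at [44, 116] ⇒ [48, 120]

All cut coordinates (distinct, sorted): [9, 18, 19, 36, 48, 59, 72, 82, 91, 94, 109, 120, 133, 147, 148, 158, 169]

Fragments:
  [0,9): 9 bp
  [9,18): 9 bp
  [18,19): 1 bp
  [19,36): 17 bp
  [36,48): 12 bp
  [48,59): 11 bp
  [59,72): 13 bp
  [72,82): 10 bp
  [82,91): 9 bp
  [91,94): 3 bp
  [94,109): 15 bp
  [109,120): 11 bp
  [120,133): 13 bp
  [133,147): 14 bp
  [147,148): 1 bp
  [148,158): 10 bp
  [158,169): 11 bp
  [169,172): 3 bp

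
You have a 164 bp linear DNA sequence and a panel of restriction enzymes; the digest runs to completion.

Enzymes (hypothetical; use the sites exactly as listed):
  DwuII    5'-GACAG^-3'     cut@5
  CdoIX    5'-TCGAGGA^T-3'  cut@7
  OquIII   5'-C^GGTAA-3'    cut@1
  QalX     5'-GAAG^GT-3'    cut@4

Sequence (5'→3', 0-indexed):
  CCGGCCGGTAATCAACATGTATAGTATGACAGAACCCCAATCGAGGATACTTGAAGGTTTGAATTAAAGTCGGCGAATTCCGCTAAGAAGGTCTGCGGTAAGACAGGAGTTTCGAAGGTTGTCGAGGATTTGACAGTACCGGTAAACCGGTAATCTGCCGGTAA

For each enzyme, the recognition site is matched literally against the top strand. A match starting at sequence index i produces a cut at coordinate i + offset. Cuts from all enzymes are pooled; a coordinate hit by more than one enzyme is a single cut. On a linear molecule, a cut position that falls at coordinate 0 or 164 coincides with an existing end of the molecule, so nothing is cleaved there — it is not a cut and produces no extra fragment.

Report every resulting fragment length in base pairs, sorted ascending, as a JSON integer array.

[4,5,6,6,8,8,9,10,11,11,11,15,26,34]

Scan for sites:
  DwuII (GACAG, off=5): starts [27, 101, 131] → cuts [32, 106, 136]
  CdoIX (TCGAGGAT, off=7): starts [40, 121] → cuts [47, 128]
  OquIII (CGGTAA, off=1): starts [5, 95, 139, 147, 158] → cuts [6, 96, 140, 148, 159]
  QalX (GAAGGT, off=4): starts [52, 86, 113] → cuts [56, 90, 117]

Pooled cuts: [6, 32, 47, 56, 90, 96, 106, 117, 128, 136, 140, 148, 159]

Fragment lengths:
  [0,6): 6 bp
  [6,32): 26 bp
  [32,47): 15 bp
  [47,56): 9 bp
  [56,90): 34 bp
  [90,96): 6 bp
  [96,106): 10 bp
  [106,117): 11 bp
  [117,128): 11 bp
  [128,136): 8 bp
  [136,140): 4 bp
  [140,148): 8 bp
  [148,159): 11 bp
  [159,164): 5 bp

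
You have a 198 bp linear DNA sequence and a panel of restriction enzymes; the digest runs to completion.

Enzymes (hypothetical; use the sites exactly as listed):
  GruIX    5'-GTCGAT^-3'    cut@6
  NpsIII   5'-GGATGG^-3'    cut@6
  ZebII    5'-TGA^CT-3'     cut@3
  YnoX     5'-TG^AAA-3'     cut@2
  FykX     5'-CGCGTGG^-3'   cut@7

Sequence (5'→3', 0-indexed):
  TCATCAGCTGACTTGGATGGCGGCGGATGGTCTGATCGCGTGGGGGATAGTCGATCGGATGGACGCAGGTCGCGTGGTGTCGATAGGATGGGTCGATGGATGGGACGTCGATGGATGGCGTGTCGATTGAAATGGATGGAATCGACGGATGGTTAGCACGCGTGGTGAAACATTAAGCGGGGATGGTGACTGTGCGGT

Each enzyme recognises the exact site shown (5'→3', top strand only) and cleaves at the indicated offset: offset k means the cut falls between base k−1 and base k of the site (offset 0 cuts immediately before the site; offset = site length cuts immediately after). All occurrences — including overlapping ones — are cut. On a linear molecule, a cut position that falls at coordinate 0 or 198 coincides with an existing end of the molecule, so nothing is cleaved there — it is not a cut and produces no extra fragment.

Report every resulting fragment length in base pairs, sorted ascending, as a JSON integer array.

[2,2,3,6,6,6,7,7,7,9,9,9,9,10,10,11,12,13,13,13,15,19]

Site scan:
  GruIX (GTCGAT, off=6): starts [49, 78, 91, 106, 121] → cuts [55, 84, 97, 112, 127]
  NpsIII (GGATGG, off=6): starts [14, 24, 56, 85, 97, 112, 133, 146, 180] → cuts [20, 30, 62, 91, 103, 118, 139, 152, 186]
  ZebII (TGACT, off=3): starts [8, 186] → cuts [11, 189]
  YnoX (TGAAA, off=2): starts [127, 165] → cuts [129, 167]
  FykX (CGCGTGG, off=7): starts [36, 70, 158] → cuts [43, 77, 165]

All cut coordinates (distinct, sorted): [11, 20, 30, 43, 55, 62, 77, 84, 91, 97, 103, 112, 118, 127, 129, 139, 152, 165, 167, 186, 189]

Fragment lengths:
  [0,11): 11 bp
  [11,20): 9 bp
  [20,30): 10 bp
  [30,43): 13 bp
  [43,55): 12 bp
  [55,62): 7 bp
  [62,77): 15 bp
  [77,84): 7 bp
  [84,91): 7 bp
  [91,97): 6 bp
  [97,103): 6 bp
  [103,112): 9 bp
  [112,118): 6 bp
  [118,127): 9 bp
  [127,129): 2 bp
  [129,139): 10 bp
  [139,152): 13 bp
  [152,165): 13 bp
  [165,167): 2 bp
  [167,186): 19 bp
  [186,189): 3 bp
  [189,198): 9 bp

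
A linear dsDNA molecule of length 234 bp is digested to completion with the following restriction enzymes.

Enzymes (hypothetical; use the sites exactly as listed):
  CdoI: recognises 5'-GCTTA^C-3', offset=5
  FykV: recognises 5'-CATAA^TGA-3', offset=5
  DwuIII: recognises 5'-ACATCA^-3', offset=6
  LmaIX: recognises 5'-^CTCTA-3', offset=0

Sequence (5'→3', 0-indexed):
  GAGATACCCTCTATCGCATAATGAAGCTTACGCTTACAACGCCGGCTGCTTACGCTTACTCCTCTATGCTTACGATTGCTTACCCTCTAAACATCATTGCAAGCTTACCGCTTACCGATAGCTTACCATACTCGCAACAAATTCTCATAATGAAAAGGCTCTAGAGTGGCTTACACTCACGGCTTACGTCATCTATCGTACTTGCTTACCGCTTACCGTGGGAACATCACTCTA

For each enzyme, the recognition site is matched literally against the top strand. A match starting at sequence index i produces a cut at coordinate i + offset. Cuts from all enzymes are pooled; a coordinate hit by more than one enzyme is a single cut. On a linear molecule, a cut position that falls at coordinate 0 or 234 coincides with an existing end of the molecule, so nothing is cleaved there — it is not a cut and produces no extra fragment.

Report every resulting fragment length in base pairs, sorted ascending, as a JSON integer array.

Per-enzyme occurrences:
  CdoI GCTTAC/5: at [25, 31, 47, 53, 67, 77, 102, 109, 120, 168, 181, 203, 210] ⇒ [30, 36, 52, 58, 72, 82, 107, 114, 125, 173, 186, 208, 215]
  FykV CATAATGA/5: at [16, 145] ⇒ [21, 150]
  DwuIII ACATCA/6: at [90, 223] ⇒ [96, 229]
  LmaIX CTCTA/0: at [8, 61, 84, 158, 229] ⇒ [8, 61, 84, 158, 229]

Pooled cuts: [8, 21, 30, 36, 52, 58, 61, 72, 82, 84, 96, 107, 114, 125, 150, 158, 173, 186, 208, 215, 229]

Fragment lengths:
  [0,8): 8 bp
  [8,21): 13 bp
  [21,30): 9 bp
  [30,36): 6 bp
  [36,52): 16 bp
  [52,58): 6 bp
  [58,61): 3 bp
  [61,72): 11 bp
  [72,82): 10 bp
  [82,84): 2 bp
  [84,96): 12 bp
  [96,107): 11 bp
  [107,114): 7 bp
  [114,125): 11 bp
  [125,150): 25 bp
  [150,158): 8 bp
  [158,173): 15 bp
  [173,186): 13 bp
  [186,208): 22 bp
  [208,215): 7 bp
  [215,229): 14 bp
  [229,234): 5 bp

[2,3,5,6,6,7,7,8,8,9,10,11,11,11,12,13,13,14,15,16,22,25]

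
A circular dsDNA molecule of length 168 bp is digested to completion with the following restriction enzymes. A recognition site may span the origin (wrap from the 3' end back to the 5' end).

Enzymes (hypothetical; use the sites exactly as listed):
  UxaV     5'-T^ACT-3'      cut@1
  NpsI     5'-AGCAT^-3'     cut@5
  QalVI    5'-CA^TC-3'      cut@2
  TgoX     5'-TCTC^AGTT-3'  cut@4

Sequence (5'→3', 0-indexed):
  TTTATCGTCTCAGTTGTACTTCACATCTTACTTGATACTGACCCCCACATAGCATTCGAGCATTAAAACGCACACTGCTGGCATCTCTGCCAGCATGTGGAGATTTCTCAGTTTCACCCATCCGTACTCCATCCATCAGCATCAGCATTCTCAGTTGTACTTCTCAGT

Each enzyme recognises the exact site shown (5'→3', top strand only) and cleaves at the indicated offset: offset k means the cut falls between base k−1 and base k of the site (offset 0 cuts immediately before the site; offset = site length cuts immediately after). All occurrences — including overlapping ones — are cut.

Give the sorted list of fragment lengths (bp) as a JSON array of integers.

[1,4,4,4,5,6,6,6,6,6,7,7,8,8,11,13,13,14,19,20]

Scan for sites:
  UxaV (TACT, off=1): starts [16, 28, 35, 124, 157] → cuts [17, 29, 36, 125, 158]
  NpsI (AGCAT, off=5): starts [50, 58, 91, 137, 143] → cuts [55, 63, 96, 142, 148]
  QalVI (CATC, off=2): starts [23, 81, 118, 129, 133, 139] → cuts [25, 83, 120, 131, 135, 141]
  TgoX (TCTCAGTT, off=4): starts [7, 105, 148, 161] → cuts [11, 109, 152, 165]

Pooled cuts: [11, 17, 25, 29, 36, 55, 63, 83, 96, 109, 120, 125, 131, 135, 141, 142, 148, 152, 158, 165]

Fragments:
  11→17: 6 bp
  17→25: 8 bp
  25→29: 4 bp
  29→36: 7 bp
  36→55: 19 bp
  55→63: 8 bp
  63→83: 20 bp
  83→96: 13 bp
  96→109: 13 bp
  109→120: 11 bp
  120→125: 5 bp
  125→131: 6 bp
  131→135: 4 bp
  135→141: 6 bp
  141→142: 1 bp
  142→148: 6 bp
  148→152: 4 bp
  152→158: 6 bp
  158→165: 7 bp
  165→11 (wrap): 168-165+11 = 14 bp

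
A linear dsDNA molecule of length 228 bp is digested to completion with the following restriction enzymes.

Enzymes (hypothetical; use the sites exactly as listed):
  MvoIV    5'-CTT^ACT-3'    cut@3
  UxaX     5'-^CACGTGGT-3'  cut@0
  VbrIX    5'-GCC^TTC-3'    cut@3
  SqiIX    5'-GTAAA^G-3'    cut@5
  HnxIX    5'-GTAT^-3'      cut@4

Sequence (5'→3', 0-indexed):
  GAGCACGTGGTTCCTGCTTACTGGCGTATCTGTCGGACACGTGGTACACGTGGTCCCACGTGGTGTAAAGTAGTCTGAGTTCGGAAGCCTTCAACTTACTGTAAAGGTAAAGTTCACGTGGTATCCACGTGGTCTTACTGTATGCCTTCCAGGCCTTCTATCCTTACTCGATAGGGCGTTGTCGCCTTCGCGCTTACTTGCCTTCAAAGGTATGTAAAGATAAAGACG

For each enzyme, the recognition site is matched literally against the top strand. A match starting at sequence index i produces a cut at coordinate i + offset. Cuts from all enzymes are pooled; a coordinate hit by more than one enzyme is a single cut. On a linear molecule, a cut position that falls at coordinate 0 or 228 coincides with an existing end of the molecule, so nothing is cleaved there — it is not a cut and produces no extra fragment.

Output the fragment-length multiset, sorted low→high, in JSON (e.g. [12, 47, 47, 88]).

[1,3,3,3,5,6,7,7,8,8,8,9,9,9,10,10,10,10,10,11,11,13,16,20,21]

Per-enzyme occurrences:
  MvoIV (CTTACT, off=3): starts [16, 94, 133, 162, 192] → cuts [19, 97, 136, 165, 195]
  UxaX (CACGTGGT, off=0): starts [3, 37, 46, 56, 114, 125] → cuts [3, 37, 46, 56, 114, 125]
  VbrIX (GCCTTC, off=3): starts [86, 143, 152, 183, 199] → cuts [89, 146, 155, 186, 202]
  SqiIX (GTAAAG, off=5): starts [64, 100, 106, 213] → cuts [69, 105, 111, 218]
  HnxIX (GTAT, off=4): starts [25, 120, 139, 209] → cuts [29, 124, 143, 213]

Pooled cuts: [3, 19, 29, 37, 46, 56, 69, 89, 97, 105, 111, 114, 124, 125, 136, 143, 146, 155, 165, 186, 195, 202, 213, 218]

Fragment lengths:
  [0,3): 3 bp
  [3,19): 16 bp
  [19,29): 10 bp
  [29,37): 8 bp
  [37,46): 9 bp
  [46,56): 10 bp
  [56,69): 13 bp
  [69,89): 20 bp
  [89,97): 8 bp
  [97,105): 8 bp
  [105,111): 6 bp
  [111,114): 3 bp
  [114,124): 10 bp
  [124,125): 1 bp
  [125,136): 11 bp
  [136,143): 7 bp
  [143,146): 3 bp
  [146,155): 9 bp
  [155,165): 10 bp
  [165,186): 21 bp
  [186,195): 9 bp
  [195,202): 7 bp
  [202,213): 11 bp
  [213,218): 5 bp
  [218,228): 10 bp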